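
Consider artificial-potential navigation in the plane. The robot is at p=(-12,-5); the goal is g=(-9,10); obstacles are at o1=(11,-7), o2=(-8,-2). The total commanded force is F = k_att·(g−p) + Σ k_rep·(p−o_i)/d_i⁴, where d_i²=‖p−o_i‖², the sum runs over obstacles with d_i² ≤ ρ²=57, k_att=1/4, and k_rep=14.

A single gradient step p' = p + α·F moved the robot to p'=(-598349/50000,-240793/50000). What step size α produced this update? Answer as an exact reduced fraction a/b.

α = 1/20

F_att = 1/4·(g−p) = 1/4·(3,15) = (0.7500,3.7500)
o1: d²=533 > ρ²=57 → inactive
o2: d²=25 ≤ ρ²=57; F_rep = 14·(-4,-3)/25² = (-0.0896,-0.0672)
F = F_att + ΣF_rep = (0.6604,3.6828)
Δp = p'−p = (0.0330,0.1841); α = Δx/Fx = (1651/50000) / (1651/2500) = 1/20
check: Δy/Fy = (9207/50000) / (9207/2500) = 1/20 ✓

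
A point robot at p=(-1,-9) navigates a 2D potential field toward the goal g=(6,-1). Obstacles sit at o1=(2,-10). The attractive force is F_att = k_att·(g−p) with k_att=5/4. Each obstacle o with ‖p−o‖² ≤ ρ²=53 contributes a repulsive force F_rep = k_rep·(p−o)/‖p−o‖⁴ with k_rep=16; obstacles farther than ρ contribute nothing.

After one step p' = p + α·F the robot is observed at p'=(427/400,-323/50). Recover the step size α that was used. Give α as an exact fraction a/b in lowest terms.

F_att = 5/4·(g−p) = 5/4·(7,8) = (8.7500,10.0000)
o1: d²=10 ≤ ρ²=53; F_rep = 16·(-3,1)/10² = (-0.4800,0.1600)
F = F_att + ΣF_rep = (8.2700,10.1600)
Δp = p'−p = (2.0675,2.5400); α = Δx/Fx = (827/400) / (827/100) = 1/4
check: Δy/Fy = (127/50) / (254/25) = 1/4 ✓

α = 1/4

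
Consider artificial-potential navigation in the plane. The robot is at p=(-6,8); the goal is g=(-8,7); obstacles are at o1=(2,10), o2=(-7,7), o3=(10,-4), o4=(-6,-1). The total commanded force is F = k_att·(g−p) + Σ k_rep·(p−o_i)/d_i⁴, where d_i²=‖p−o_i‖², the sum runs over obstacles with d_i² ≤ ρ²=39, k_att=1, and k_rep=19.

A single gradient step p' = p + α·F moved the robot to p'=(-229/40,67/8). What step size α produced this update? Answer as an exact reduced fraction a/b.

α = 1/10

F_att = 1·(g−p) = 1·(-2,-1) = (-2.0000,-1.0000)
o1: d²=68 > ρ²=39 → inactive
o2: d²=2 ≤ ρ²=39; F_rep = 19·(1,1)/2² = (4.7500,4.7500)
o3: d²=400 > ρ²=39 → inactive
o4: d²=81 > ρ²=39 → inactive
F = F_att + ΣF_rep = (2.7500,3.7500)
Δp = p'−p = (0.2750,0.3750); α = Δx/Fx = (11/40) / (11/4) = 1/10
check: Δy/Fy = (3/8) / (15/4) = 1/10 ✓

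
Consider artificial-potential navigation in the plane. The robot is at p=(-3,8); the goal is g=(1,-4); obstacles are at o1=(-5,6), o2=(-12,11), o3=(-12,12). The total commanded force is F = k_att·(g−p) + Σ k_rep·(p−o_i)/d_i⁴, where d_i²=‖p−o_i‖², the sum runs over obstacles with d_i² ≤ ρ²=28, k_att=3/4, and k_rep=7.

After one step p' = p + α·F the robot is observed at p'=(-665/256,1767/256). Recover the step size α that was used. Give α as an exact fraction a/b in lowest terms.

F_att = 3/4·(g−p) = 3/4·(4,-12) = (3.0000,-9.0000)
o1: d²=8 ≤ ρ²=28; F_rep = 7·(2,2)/8² = (0.2188,0.2188)
o2: d²=90 > ρ²=28 → inactive
o3: d²=97 > ρ²=28 → inactive
F = F_att + ΣF_rep = (3.2188,-8.7812)
Δp = p'−p = (0.4023,-1.0977); α = Δx/Fx = (103/256) / (103/32) = 1/8
check: Δy/Fy = (-281/256) / (-281/32) = 1/8 ✓

α = 1/8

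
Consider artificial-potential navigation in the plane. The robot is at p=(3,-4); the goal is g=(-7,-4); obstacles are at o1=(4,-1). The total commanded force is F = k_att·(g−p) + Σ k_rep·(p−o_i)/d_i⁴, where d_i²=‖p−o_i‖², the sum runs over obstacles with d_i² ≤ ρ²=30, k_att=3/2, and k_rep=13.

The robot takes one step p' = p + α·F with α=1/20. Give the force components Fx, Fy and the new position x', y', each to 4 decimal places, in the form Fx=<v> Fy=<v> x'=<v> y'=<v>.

F_att = 3/2·(g−p) = 3/2·(-10,0) = (-15.0000,0.0000)
o1: d²=10 ≤ ρ²=30; F_rep = 13·(-1,-3)/10² = (-0.1300,-0.3900)
F = F_att + ΣF_rep = (-15.1300,-0.3900)
p' = p + 1/20·F = (2.2435,-4.0195)

Fx=-15.1300 Fy=-0.3900 x'=2.2435 y'=-4.0195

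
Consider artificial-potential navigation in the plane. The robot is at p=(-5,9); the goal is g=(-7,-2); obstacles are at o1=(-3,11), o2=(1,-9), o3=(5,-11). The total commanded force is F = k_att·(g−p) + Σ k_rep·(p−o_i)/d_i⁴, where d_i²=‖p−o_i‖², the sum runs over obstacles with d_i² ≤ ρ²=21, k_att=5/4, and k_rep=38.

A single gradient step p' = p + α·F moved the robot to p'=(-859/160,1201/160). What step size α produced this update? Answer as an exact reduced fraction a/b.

F_att = 5/4·(g−p) = 5/4·(-2,-11) = (-2.5000,-13.7500)
o1: d²=8 ≤ ρ²=21; F_rep = 38·(-2,-2)/8² = (-1.1875,-1.1875)
o2: d²=360 > ρ²=21 → inactive
o3: d²=500 > ρ²=21 → inactive
F = F_att + ΣF_rep = (-3.6875,-14.9375)
Δp = p'−p = (-0.3688,-1.4937); α = Δx/Fx = (-59/160) / (-59/16) = 1/10
check: Δy/Fy = (-239/160) / (-239/16) = 1/10 ✓

α = 1/10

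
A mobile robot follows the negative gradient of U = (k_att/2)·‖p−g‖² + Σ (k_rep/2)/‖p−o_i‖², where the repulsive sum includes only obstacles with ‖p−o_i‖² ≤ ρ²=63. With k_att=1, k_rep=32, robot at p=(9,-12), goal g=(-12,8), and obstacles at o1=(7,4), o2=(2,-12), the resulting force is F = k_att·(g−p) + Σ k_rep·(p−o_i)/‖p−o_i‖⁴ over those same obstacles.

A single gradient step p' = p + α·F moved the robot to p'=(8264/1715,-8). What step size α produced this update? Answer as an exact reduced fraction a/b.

F_att = 1·(g−p) = 1·(-21,20) = (-21.0000,20.0000)
o1: d²=260 > ρ²=63 → inactive
o2: d²=49 ≤ ρ²=63; F_rep = 32·(7,0)/49² = (0.0933,0.0000)
F = F_att + ΣF_rep = (-20.9067,20.0000)
Δp = p'−p = (-4.1813,4.0000); α = Δx/Fx = (-7171/1715) / (-7171/343) = 1/5
check: Δy/Fy = (4) / (20) = 1/5 ✓

α = 1/5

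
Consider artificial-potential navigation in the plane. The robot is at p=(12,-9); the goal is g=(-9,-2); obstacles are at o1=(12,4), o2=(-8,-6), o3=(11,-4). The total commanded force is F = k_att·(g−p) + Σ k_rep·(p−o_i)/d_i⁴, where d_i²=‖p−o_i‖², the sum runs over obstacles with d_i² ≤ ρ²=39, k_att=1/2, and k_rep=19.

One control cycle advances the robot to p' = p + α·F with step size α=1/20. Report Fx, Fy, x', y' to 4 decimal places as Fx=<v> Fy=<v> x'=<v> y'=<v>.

F_att = 1/2·(g−p) = 1/2·(-21,7) = (-10.5000,3.5000)
o1: d²=169 > ρ²=39 → inactive
o2: d²=409 > ρ²=39 → inactive
o3: d²=26 ≤ ρ²=39; F_rep = 19·(1,-5)/26² = (0.0281,-0.1405)
F = F_att + ΣF_rep = (-10.4719,3.3595)
p' = p + 1/20·F = (11.4764,-8.8320)

Fx=-10.4719 Fy=3.3595 x'=11.4764 y'=-8.8320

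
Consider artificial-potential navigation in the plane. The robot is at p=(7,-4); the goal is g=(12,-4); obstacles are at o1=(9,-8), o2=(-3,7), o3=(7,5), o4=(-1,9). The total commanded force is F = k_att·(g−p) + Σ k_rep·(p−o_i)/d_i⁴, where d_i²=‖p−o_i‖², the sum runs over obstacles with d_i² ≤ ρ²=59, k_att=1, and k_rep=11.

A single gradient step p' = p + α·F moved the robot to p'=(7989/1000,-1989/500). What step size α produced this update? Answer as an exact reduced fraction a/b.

α = 1/5

F_att = 1·(g−p) = 1·(5,0) = (5.0000,0.0000)
o1: d²=20 ≤ ρ²=59; F_rep = 11·(-2,4)/20² = (-0.0550,0.1100)
o2: d²=221 > ρ²=59 → inactive
o3: d²=81 > ρ²=59 → inactive
o4: d²=233 > ρ²=59 → inactive
F = F_att + ΣF_rep = (4.9450,0.1100)
Δp = p'−p = (0.9890,0.0220); α = Δx/Fx = (989/1000) / (989/200) = 1/5
check: Δy/Fy = (11/500) / (11/100) = 1/5 ✓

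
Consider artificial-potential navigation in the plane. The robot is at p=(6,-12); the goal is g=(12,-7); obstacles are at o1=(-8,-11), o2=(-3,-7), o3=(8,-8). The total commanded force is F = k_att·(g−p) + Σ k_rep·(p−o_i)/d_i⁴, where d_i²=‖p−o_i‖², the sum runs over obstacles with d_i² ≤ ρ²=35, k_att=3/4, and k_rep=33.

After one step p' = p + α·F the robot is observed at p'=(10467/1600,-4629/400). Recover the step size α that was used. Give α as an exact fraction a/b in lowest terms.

F_att = 3/4·(g−p) = 3/4·(6,5) = (4.5000,3.7500)
o1: d²=197 > ρ²=35 → inactive
o2: d²=106 > ρ²=35 → inactive
o3: d²=20 ≤ ρ²=35; F_rep = 33·(-2,-4)/20² = (-0.1650,-0.3300)
F = F_att + ΣF_rep = (4.3350,3.4200)
Δp = p'−p = (0.5419,0.4275); α = Δx/Fx = (867/1600) / (867/200) = 1/8
check: Δy/Fy = (171/400) / (171/50) = 1/8 ✓

α = 1/8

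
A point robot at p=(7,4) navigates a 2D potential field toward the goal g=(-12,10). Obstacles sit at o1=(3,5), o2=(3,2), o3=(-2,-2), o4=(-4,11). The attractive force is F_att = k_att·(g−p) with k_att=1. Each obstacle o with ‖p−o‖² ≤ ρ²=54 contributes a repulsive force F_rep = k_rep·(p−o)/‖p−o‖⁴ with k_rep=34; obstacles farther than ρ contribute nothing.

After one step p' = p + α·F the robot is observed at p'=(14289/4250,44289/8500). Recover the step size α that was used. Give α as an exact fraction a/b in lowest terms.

α = 1/5

F_att = 1·(g−p) = 1·(-19,6) = (-19.0000,6.0000)
o1: d²=17 ≤ ρ²=54; F_rep = 34·(4,-1)/17² = (0.4706,-0.1176)
o2: d²=20 ≤ ρ²=54; F_rep = 34·(4,2)/20² = (0.3400,0.1700)
o3: d²=117 > ρ²=54 → inactive
o4: d²=170 > ρ²=54 → inactive
F = F_att + ΣF_rep = (-18.1894,6.0524)
Δp = p'−p = (-3.6379,1.2105); α = Δx/Fx = (-15461/4250) / (-15461/850) = 1/5
check: Δy/Fy = (10289/8500) / (10289/1700) = 1/5 ✓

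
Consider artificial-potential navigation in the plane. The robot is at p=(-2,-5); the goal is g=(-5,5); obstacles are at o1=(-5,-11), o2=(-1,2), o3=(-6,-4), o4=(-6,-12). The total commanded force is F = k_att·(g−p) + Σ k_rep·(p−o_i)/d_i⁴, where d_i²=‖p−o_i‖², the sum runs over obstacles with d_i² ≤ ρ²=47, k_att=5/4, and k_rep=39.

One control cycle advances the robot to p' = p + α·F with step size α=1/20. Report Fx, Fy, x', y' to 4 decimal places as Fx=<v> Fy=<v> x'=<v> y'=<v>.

F_att = 5/4·(g−p) = 5/4·(-3,10) = (-3.7500,12.5000)
o1: d²=45 ≤ ρ²=47; F_rep = 39·(3,6)/45² = (0.0578,0.1156)
o2: d²=50 > ρ²=47 → inactive
o3: d²=17 ≤ ρ²=47; F_rep = 39·(4,-1)/17² = (0.5398,-0.1349)
o4: d²=65 > ρ²=47 → inactive
F = F_att + ΣF_rep = (-3.1524,12.4806)
p' = p + 1/20·F = (-2.1576,-4.3760)

Fx=-3.1524 Fy=12.4806 x'=-2.1576 y'=-4.3760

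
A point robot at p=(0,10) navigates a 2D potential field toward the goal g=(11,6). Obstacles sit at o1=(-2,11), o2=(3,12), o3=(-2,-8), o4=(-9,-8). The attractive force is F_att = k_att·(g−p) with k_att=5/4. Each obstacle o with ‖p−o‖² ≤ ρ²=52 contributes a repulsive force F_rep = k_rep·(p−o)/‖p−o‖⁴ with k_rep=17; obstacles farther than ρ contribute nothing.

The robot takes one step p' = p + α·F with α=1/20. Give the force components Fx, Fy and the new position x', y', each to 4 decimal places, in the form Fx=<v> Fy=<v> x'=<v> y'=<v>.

F_att = 5/4·(g−p) = 5/4·(11,-4) = (13.7500,-5.0000)
o1: d²=5 ≤ ρ²=52; F_rep = 17·(2,-1)/5² = (1.3600,-0.6800)
o2: d²=13 ≤ ρ²=52; F_rep = 17·(-3,-2)/13² = (-0.3018,-0.2012)
o3: d²=328 > ρ²=52 → inactive
o4: d²=405 > ρ²=52 → inactive
F = F_att + ΣF_rep = (14.8082,-5.8812)
p' = p + 1/20·F = (0.7404,9.7059)

Fx=14.8082 Fy=-5.8812 x'=0.7404 y'=9.7059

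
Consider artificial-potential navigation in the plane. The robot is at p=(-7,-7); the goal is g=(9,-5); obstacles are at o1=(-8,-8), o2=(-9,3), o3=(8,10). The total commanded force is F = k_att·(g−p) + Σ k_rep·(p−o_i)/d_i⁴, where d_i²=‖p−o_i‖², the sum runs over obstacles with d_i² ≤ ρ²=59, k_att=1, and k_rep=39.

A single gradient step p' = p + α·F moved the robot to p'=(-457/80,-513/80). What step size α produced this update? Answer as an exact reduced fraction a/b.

F_att = 1·(g−p) = 1·(16,2) = (16.0000,2.0000)
o1: d²=2 ≤ ρ²=59; F_rep = 39·(1,1)/2² = (9.7500,9.7500)
o2: d²=104 > ρ²=59 → inactive
o3: d²=514 > ρ²=59 → inactive
F = F_att + ΣF_rep = (25.7500,11.7500)
Δp = p'−p = (1.2875,0.5875); α = Δx/Fx = (103/80) / (103/4) = 1/20
check: Δy/Fy = (47/80) / (47/4) = 1/20 ✓

α = 1/20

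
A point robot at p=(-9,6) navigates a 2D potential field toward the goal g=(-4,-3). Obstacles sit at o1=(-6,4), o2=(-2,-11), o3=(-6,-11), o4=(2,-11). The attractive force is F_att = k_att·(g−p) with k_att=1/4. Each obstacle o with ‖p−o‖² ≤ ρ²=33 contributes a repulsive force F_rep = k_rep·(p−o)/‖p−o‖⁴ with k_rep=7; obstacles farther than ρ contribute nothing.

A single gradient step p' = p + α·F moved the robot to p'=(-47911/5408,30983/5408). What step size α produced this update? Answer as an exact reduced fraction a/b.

F_att = 1/4·(g−p) = 1/4·(5,-9) = (1.2500,-2.2500)
o1: d²=13 ≤ ρ²=33; F_rep = 7·(-3,2)/13² = (-0.1243,0.0828)
o2: d²=338 > ρ²=33 → inactive
o3: d²=298 > ρ²=33 → inactive
o4: d²=410 > ρ²=33 → inactive
F = F_att + ΣF_rep = (1.1257,-2.1672)
Δp = p'−p = (0.1407,-0.2709); α = Δx/Fx = (761/5408) / (761/676) = 1/8
check: Δy/Fy = (-1465/5408) / (-1465/676) = 1/8 ✓

α = 1/8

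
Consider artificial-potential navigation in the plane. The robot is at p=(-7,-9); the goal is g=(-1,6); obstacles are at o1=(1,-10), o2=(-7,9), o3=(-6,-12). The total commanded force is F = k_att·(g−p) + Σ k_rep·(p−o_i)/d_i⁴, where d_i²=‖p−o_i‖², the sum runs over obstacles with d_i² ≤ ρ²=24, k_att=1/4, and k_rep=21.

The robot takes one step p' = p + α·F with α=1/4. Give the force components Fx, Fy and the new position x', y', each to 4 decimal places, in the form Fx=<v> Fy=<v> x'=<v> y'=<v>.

F_att = 1/4·(g−p) = 1/4·(6,15) = (1.5000,3.7500)
o1: d²=65 > ρ²=24 → inactive
o2: d²=324 > ρ²=24 → inactive
o3: d²=10 ≤ ρ²=24; F_rep = 21·(-1,3)/10² = (-0.2100,0.6300)
F = F_att + ΣF_rep = (1.2900,4.3800)
p' = p + 1/4·F = (-6.6775,-7.9050)

Fx=1.2900 Fy=4.3800 x'=-6.6775 y'=-7.9050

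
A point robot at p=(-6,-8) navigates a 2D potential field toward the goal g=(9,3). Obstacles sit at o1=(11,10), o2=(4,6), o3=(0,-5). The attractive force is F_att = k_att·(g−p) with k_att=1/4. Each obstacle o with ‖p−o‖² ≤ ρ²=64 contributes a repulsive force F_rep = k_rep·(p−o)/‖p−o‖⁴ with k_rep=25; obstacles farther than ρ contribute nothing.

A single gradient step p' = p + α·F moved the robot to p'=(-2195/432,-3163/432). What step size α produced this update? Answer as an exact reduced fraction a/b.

α = 1/4

F_att = 1/4·(g−p) = 1/4·(15,11) = (3.7500,2.7500)
o1: d²=613 > ρ²=64 → inactive
o2: d²=296 > ρ²=64 → inactive
o3: d²=45 ≤ ρ²=64; F_rep = 25·(-6,-3)/45² = (-0.0741,-0.0370)
F = F_att + ΣF_rep = (3.6759,2.7130)
Δp = p'−p = (0.9190,0.6782); α = Δx/Fx = (397/432) / (397/108) = 1/4
check: Δy/Fy = (293/432) / (293/108) = 1/4 ✓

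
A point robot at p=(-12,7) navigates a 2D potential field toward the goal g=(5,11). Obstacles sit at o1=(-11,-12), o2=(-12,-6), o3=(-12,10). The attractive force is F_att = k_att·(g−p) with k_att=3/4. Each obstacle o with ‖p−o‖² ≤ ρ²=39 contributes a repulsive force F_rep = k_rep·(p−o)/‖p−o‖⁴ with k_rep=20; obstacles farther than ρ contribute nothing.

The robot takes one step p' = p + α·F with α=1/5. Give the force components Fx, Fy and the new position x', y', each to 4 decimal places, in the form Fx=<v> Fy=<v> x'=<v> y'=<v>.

Fx=12.7500 Fy=2.2593 x'=-9.4500 y'=7.4519

F_att = 3/4·(g−p) = 3/4·(17,4) = (12.7500,3.0000)
o1: d²=362 > ρ²=39 → inactive
o2: d²=169 > ρ²=39 → inactive
o3: d²=9 ≤ ρ²=39; F_rep = 20·(0,-3)/9² = (0.0000,-0.7407)
F = F_att + ΣF_rep = (12.7500,2.2593)
p' = p + 1/5·F = (-9.4500,7.4519)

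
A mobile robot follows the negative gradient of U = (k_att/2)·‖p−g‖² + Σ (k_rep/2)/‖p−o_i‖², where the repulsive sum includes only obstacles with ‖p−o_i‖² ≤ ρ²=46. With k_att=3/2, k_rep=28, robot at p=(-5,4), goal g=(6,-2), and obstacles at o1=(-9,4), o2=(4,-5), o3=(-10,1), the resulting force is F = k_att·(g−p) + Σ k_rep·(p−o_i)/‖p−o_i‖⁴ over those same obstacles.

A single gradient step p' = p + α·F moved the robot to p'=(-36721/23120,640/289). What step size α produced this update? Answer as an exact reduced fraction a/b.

F_att = 3/2·(g−p) = 3/2·(11,-6) = (16.5000,-9.0000)
o1: d²=16 ≤ ρ²=46; F_rep = 28·(4,0)/16² = (0.4375,0.0000)
o2: d²=162 > ρ²=46 → inactive
o3: d²=34 ≤ ρ²=46; F_rep = 28·(5,3)/34² = (0.1211,0.0727)
F = F_att + ΣF_rep = (17.0586,-8.9273)
Δp = p'−p = (3.4117,-1.7855); α = Δx/Fx = (78879/23120) / (78879/4624) = 1/5
check: Δy/Fy = (-516/289) / (-2580/289) = 1/5 ✓

α = 1/5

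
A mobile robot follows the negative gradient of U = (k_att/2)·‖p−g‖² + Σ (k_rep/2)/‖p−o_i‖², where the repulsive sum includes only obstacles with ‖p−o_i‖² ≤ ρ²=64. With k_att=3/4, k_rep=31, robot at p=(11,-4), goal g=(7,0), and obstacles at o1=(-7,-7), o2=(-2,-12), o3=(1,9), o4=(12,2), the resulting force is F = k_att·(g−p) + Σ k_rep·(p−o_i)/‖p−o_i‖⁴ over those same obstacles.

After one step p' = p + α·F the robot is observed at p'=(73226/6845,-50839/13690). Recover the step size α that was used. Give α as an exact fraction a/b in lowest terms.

F_att = 3/4·(g−p) = 3/4·(-4,4) = (-3.0000,3.0000)
o1: d²=333 > ρ²=64 → inactive
o2: d²=233 > ρ²=64 → inactive
o3: d²=269 > ρ²=64 → inactive
o4: d²=37 ≤ ρ²=64; F_rep = 31·(-1,-6)/37² = (-0.0226,-0.1359)
F = F_att + ΣF_rep = (-3.0226,2.8641)
Δp = p'−p = (-0.3023,0.2864); α = Δx/Fx = (-2069/6845) / (-4138/1369) = 1/10
check: Δy/Fy = (3921/13690) / (3921/1369) = 1/10 ✓

α = 1/10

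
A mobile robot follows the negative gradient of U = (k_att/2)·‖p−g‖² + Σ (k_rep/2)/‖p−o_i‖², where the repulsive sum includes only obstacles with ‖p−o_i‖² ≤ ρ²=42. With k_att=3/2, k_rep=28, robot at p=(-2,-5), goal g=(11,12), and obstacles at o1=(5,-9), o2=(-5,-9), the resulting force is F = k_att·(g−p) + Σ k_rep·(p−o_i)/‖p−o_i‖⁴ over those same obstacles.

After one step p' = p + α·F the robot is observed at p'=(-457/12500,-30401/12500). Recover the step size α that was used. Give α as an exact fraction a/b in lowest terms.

F_att = 3/2·(g−p) = 3/2·(13,17) = (19.5000,25.5000)
o1: d²=65 > ρ²=42 → inactive
o2: d²=25 ≤ ρ²=42; F_rep = 28·(3,4)/25² = (0.1344,0.1792)
F = F_att + ΣF_rep = (19.6344,25.6792)
Δp = p'−p = (1.9634,2.5679); α = Δx/Fx = (24543/12500) / (24543/1250) = 1/10
check: Δy/Fy = (32099/12500) / (32099/1250) = 1/10 ✓

α = 1/10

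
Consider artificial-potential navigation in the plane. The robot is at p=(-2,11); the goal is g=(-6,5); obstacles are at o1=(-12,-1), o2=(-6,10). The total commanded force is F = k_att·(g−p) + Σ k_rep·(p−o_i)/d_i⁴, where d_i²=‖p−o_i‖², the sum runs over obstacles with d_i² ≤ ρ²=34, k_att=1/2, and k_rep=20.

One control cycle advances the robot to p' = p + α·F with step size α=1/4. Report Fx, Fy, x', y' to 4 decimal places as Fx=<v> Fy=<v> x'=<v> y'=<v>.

Fx=-1.7232 Fy=-2.9308 x'=-2.4308 y'=10.2673

F_att = 1/2·(g−p) = 1/2·(-4,-6) = (-2.0000,-3.0000)
o1: d²=244 > ρ²=34 → inactive
o2: d²=17 ≤ ρ²=34; F_rep = 20·(4,1)/17² = (0.2768,0.0692)
F = F_att + ΣF_rep = (-1.7232,-2.9308)
p' = p + 1/4·F = (-2.4308,10.2673)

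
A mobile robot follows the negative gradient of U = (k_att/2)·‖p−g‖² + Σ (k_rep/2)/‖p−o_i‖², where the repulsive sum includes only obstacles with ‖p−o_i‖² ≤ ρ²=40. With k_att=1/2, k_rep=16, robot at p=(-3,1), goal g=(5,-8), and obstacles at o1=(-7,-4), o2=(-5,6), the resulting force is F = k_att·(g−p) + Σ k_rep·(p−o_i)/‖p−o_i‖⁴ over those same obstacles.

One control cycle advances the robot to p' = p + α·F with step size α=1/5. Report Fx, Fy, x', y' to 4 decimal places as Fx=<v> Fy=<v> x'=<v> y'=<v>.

Fx=4.0380 Fy=-4.5951 x'=-2.1924 y'=0.0810

F_att = 1/2·(g−p) = 1/2·(8,-9) = (4.0000,-4.5000)
o1: d²=41 > ρ²=40 → inactive
o2: d²=29 ≤ ρ²=40; F_rep = 16·(2,-5)/29² = (0.0380,-0.0951)
F = F_att + ΣF_rep = (4.0380,-4.5951)
p' = p + 1/5·F = (-2.1924,0.0810)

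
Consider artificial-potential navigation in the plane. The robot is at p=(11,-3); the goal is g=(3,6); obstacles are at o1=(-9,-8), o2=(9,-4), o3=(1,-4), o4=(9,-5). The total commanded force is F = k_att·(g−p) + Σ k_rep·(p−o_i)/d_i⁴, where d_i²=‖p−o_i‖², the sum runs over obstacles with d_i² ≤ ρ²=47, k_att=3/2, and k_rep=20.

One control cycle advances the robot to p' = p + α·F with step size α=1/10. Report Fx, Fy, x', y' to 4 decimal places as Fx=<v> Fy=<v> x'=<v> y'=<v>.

F_att = 3/2·(g−p) = 3/2·(-8,9) = (-12.0000,13.5000)
o1: d²=425 > ρ²=47 → inactive
o2: d²=5 ≤ ρ²=47; F_rep = 20·(2,1)/5² = (1.6000,0.8000)
o3: d²=101 > ρ²=47 → inactive
o4: d²=8 ≤ ρ²=47; F_rep = 20·(2,2)/8² = (0.6250,0.6250)
F = F_att + ΣF_rep = (-9.7750,14.9250)
p' = p + 1/10·F = (10.0225,-1.5075)

Fx=-9.7750 Fy=14.9250 x'=10.0225 y'=-1.5075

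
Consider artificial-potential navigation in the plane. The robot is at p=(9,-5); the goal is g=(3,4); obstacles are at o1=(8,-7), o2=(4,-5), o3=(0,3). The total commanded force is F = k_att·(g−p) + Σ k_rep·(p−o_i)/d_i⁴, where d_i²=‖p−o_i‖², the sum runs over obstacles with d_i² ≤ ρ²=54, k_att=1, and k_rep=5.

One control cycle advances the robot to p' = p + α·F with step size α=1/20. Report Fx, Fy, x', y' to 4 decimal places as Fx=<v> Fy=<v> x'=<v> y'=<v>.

Fx=-5.7600 Fy=9.4000 x'=8.7120 y'=-4.5300

F_att = 1·(g−p) = 1·(-6,9) = (-6.0000,9.0000)
o1: d²=5 ≤ ρ²=54; F_rep = 5·(1,2)/5² = (0.2000,0.4000)
o2: d²=25 ≤ ρ²=54; F_rep = 5·(5,0)/25² = (0.0400,0.0000)
o3: d²=145 > ρ²=54 → inactive
F = F_att + ΣF_rep = (-5.7600,9.4000)
p' = p + 1/20·F = (8.7120,-4.5300)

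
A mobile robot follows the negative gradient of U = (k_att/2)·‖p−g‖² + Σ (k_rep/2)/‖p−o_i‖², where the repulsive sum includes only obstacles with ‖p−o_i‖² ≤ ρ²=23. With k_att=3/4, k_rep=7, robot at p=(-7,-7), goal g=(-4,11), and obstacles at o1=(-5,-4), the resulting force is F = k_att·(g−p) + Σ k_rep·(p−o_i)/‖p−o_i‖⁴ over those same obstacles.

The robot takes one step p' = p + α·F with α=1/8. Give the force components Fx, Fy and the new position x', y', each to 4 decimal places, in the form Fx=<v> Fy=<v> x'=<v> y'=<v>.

F_att = 3/4·(g−p) = 3/4·(3,18) = (2.2500,13.5000)
o1: d²=13 ≤ ρ²=23; F_rep = 7·(-2,-3)/13² = (-0.0828,-0.1243)
F = F_att + ΣF_rep = (2.1672,13.3757)
p' = p + 1/8·F = (-6.7291,-5.3280)

Fx=2.1672 Fy=13.3757 x'=-6.7291 y'=-5.3280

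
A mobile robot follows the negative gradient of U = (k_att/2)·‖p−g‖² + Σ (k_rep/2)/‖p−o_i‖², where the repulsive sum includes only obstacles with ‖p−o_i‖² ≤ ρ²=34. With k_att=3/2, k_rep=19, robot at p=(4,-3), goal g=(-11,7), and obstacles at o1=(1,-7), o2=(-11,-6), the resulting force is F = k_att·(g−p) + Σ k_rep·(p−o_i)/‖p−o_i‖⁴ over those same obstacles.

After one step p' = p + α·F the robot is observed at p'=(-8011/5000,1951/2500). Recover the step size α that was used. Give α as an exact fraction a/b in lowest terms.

F_att = 3/2·(g−p) = 3/2·(-15,10) = (-22.5000,15.0000)
o1: d²=25 ≤ ρ²=34; F_rep = 19·(3,4)/25² = (0.0912,0.1216)
o2: d²=234 > ρ²=34 → inactive
F = F_att + ΣF_rep = (-22.4088,15.1216)
Δp = p'−p = (-5.6022,3.7804); α = Δx/Fx = (-28011/5000) / (-28011/1250) = 1/4
check: Δy/Fy = (9451/2500) / (9451/625) = 1/4 ✓

α = 1/4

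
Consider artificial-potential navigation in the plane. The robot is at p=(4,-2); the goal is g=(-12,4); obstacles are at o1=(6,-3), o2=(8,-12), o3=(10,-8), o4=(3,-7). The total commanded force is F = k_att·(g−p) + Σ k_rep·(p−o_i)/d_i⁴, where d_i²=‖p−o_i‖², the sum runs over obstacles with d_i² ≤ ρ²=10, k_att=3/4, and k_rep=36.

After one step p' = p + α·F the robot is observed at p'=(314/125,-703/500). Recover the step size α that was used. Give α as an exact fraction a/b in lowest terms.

α = 1/10

F_att = 3/4·(g−p) = 3/4·(-16,6) = (-12.0000,4.5000)
o1: d²=5 ≤ ρ²=10; F_rep = 36·(-2,1)/5² = (-2.8800,1.4400)
o2: d²=116 > ρ²=10 → inactive
o3: d²=72 > ρ²=10 → inactive
o4: d²=26 > ρ²=10 → inactive
F = F_att + ΣF_rep = (-14.8800,5.9400)
Δp = p'−p = (-1.4880,0.5940); α = Δx/Fx = (-186/125) / (-372/25) = 1/10
check: Δy/Fy = (297/500) / (297/50) = 1/10 ✓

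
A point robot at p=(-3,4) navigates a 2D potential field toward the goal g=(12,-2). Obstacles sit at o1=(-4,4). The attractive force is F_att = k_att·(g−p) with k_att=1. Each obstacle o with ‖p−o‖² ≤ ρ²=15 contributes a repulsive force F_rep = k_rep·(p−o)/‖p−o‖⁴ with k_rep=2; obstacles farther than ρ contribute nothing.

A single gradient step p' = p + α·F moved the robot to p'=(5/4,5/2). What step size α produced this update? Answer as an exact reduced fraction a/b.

α = 1/4

F_att = 1·(g−p) = 1·(15,-6) = (15.0000,-6.0000)
o1: d²=1 ≤ ρ²=15; F_rep = 2·(1,0)/1² = (2.0000,0.0000)
F = F_att + ΣF_rep = (17.0000,-6.0000)
Δp = p'−p = (4.2500,-1.5000); α = Δx/Fx = (17/4) / (17) = 1/4
check: Δy/Fy = (-3/2) / (-6) = 1/4 ✓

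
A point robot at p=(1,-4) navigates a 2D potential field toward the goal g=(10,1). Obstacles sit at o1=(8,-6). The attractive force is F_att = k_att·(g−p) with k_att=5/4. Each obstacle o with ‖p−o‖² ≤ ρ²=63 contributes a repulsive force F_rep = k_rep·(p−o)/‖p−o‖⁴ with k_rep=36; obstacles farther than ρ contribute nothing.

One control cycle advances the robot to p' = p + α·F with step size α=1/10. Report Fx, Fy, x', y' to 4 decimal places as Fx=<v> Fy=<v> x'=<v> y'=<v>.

F_att = 5/4·(g−p) = 5/4·(9,5) = (11.2500,6.2500)
o1: d²=53 ≤ ρ²=63; F_rep = 36·(-7,2)/53² = (-0.0897,0.0256)
F = F_att + ΣF_rep = (11.1603,6.2756)
p' = p + 1/10·F = (2.1160,-3.3724)

Fx=11.1603 Fy=6.2756 x'=2.1160 y'=-3.3724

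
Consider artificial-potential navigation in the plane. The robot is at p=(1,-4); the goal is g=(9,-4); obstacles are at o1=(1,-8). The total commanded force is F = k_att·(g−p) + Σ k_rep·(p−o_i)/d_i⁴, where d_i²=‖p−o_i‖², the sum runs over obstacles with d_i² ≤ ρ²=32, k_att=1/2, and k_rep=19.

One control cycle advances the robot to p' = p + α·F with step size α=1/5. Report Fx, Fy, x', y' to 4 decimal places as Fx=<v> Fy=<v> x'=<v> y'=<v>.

Fx=4.0000 Fy=0.2969 x'=1.8000 y'=-3.9406

F_att = 1/2·(g−p) = 1/2·(8,0) = (4.0000,0.0000)
o1: d²=16 ≤ ρ²=32; F_rep = 19·(0,4)/16² = (0.0000,0.2969)
F = F_att + ΣF_rep = (4.0000,0.2969)
p' = p + 1/5·F = (1.8000,-3.9406)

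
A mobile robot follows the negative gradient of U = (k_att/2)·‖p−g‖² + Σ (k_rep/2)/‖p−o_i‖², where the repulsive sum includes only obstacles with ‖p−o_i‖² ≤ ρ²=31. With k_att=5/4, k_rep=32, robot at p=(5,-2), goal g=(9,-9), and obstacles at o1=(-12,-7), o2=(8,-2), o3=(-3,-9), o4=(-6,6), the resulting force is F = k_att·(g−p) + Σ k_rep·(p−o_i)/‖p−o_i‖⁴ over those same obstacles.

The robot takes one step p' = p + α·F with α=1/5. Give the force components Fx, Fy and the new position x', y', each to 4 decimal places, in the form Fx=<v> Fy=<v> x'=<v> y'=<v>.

F_att = 5/4·(g−p) = 5/4·(4,-7) = (5.0000,-8.7500)
o1: d²=314 > ρ²=31 → inactive
o2: d²=9 ≤ ρ²=31; F_rep = 32·(-3,0)/9² = (-1.1852,0.0000)
o3: d²=113 > ρ²=31 → inactive
o4: d²=185 > ρ²=31 → inactive
F = F_att + ΣF_rep = (3.8148,-8.7500)
p' = p + 1/5·F = (5.7630,-3.7500)

Fx=3.8148 Fy=-8.7500 x'=5.7630 y'=-3.7500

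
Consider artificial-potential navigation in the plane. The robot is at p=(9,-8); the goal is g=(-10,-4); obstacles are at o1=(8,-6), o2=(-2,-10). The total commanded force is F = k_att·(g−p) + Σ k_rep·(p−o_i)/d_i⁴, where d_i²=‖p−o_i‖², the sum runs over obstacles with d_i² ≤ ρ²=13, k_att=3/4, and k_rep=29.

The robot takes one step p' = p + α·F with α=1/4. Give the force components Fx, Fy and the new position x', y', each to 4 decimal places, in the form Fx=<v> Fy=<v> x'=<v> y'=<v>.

F_att = 3/4·(g−p) = 3/4·(-19,4) = (-14.2500,3.0000)
o1: d²=5 ≤ ρ²=13; F_rep = 29·(1,-2)/5² = (1.1600,-2.3200)
o2: d²=125 > ρ²=13 → inactive
F = F_att + ΣF_rep = (-13.0900,0.6800)
p' = p + 1/4·F = (5.7275,-7.8300)

Fx=-13.0900 Fy=0.6800 x'=5.7275 y'=-7.8300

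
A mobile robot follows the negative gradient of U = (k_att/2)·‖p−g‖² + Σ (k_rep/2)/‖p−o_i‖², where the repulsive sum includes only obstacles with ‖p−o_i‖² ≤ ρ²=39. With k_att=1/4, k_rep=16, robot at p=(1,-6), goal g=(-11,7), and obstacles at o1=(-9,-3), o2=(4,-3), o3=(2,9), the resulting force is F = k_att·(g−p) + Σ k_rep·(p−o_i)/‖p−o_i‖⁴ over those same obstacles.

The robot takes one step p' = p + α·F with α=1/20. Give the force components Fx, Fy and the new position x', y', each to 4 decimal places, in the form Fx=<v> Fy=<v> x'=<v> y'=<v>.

F_att = 1/4·(g−p) = 1/4·(-12,13) = (-3.0000,3.2500)
o1: d²=109 > ρ²=39 → inactive
o2: d²=18 ≤ ρ²=39; F_rep = 16·(-3,-3)/18² = (-0.1481,-0.1481)
o3: d²=226 > ρ²=39 → inactive
F = F_att + ΣF_rep = (-3.1481,3.1019)
p' = p + 1/20·F = (0.8426,-5.8449)

Fx=-3.1481 Fy=3.1019 x'=0.8426 y'=-5.8449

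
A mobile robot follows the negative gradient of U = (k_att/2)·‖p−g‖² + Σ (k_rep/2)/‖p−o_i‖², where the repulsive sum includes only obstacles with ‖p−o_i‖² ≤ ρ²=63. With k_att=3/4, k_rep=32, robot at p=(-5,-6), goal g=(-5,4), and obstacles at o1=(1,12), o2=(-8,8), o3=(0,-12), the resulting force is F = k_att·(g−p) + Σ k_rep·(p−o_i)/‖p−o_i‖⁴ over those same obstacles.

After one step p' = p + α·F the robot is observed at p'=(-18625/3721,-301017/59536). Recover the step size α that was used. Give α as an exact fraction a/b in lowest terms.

α = 1/8

F_att = 3/4·(g−p) = 3/4·(0,10) = (0.0000,7.5000)
o1: d²=360 > ρ²=63 → inactive
o2: d²=205 > ρ²=63 → inactive
o3: d²=61 ≤ ρ²=63; F_rep = 32·(-5,6)/61² = (-0.0430,0.0516)
F = F_att + ΣF_rep = (-0.0430,7.5516)
Δp = p'−p = (-0.0054,0.9439); α = Δx/Fx = (-20/3721) / (-160/3721) = 1/8
check: Δy/Fy = (56199/59536) / (56199/7442) = 1/8 ✓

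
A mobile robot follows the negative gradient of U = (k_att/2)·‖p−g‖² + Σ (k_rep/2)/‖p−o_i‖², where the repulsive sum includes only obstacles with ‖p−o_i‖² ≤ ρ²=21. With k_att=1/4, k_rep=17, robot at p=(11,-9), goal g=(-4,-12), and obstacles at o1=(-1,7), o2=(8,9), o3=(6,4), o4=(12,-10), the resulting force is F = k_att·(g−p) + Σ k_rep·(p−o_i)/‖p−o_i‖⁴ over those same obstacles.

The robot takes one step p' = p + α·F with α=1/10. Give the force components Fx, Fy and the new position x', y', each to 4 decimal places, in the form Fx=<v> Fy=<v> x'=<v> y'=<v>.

Fx=-8.0000 Fy=3.5000 x'=10.2000 y'=-8.6500

F_att = 1/4·(g−p) = 1/4·(-15,-3) = (-3.7500,-0.7500)
o1: d²=400 > ρ²=21 → inactive
o2: d²=333 > ρ²=21 → inactive
o3: d²=194 > ρ²=21 → inactive
o4: d²=2 ≤ ρ²=21; F_rep = 17·(-1,1)/2² = (-4.2500,4.2500)
F = F_att + ΣF_rep = (-8.0000,3.5000)
p' = p + 1/10·F = (10.2000,-8.6500)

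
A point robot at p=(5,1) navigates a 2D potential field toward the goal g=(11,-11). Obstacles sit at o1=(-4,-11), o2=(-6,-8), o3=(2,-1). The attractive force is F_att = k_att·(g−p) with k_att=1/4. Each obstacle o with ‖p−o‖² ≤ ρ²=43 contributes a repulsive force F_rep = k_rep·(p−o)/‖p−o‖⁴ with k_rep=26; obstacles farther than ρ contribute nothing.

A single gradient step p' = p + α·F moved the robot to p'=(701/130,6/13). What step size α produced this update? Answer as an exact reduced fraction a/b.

F_att = 1/4·(g−p) = 1/4·(6,-12) = (1.5000,-3.0000)
o1: d²=225 > ρ²=43 → inactive
o2: d²=202 > ρ²=43 → inactive
o3: d²=13 ≤ ρ²=43; F_rep = 26·(3,2)/13² = (0.4615,0.3077)
F = F_att + ΣF_rep = (1.9615,-2.6923)
Δp = p'−p = (0.3923,-0.5385); α = Δx/Fx = (51/130) / (51/26) = 1/5
check: Δy/Fy = (-7/13) / (-35/13) = 1/5 ✓

α = 1/5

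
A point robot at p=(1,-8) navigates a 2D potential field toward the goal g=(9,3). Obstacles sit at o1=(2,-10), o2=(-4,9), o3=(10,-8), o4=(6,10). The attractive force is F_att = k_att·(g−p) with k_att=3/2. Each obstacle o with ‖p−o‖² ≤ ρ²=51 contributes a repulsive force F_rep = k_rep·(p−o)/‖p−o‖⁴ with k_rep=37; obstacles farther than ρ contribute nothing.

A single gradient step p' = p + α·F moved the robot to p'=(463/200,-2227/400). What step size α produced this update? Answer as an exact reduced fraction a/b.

α = 1/8

F_att = 3/2·(g−p) = 3/2·(8,11) = (12.0000,16.5000)
o1: d²=5 ≤ ρ²=51; F_rep = 37·(-1,2)/5² = (-1.4800,2.9600)
o2: d²=314 > ρ²=51 → inactive
o3: d²=81 > ρ²=51 → inactive
o4: d²=349 > ρ²=51 → inactive
F = F_att + ΣF_rep = (10.5200,19.4600)
Δp = p'−p = (1.3150,2.4325); α = Δx/Fx = (263/200) / (263/25) = 1/8
check: Δy/Fy = (973/400) / (973/50) = 1/8 ✓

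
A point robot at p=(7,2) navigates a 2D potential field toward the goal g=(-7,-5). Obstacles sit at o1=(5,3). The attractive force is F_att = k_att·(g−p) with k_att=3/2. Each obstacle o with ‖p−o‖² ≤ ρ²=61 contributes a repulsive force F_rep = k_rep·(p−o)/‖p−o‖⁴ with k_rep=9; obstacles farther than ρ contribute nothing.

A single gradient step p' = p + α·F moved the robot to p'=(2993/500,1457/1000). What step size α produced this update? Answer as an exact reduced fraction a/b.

α = 1/20

F_att = 3/2·(g−p) = 3/2·(-14,-7) = (-21.0000,-10.5000)
o1: d²=5 ≤ ρ²=61; F_rep = 9·(2,-1)/5² = (0.7200,-0.3600)
F = F_att + ΣF_rep = (-20.2800,-10.8600)
Δp = p'−p = (-1.0140,-0.5430); α = Δx/Fx = (-507/500) / (-507/25) = 1/20
check: Δy/Fy = (-543/1000) / (-543/50) = 1/20 ✓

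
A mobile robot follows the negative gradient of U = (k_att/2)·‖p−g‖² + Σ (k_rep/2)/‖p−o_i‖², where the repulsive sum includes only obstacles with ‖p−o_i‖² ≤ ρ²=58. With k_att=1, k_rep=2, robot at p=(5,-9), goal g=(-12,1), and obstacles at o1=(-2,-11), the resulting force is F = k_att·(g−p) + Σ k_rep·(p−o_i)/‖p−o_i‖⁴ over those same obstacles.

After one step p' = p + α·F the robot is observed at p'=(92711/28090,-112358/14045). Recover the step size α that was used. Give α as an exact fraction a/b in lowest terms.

F_att = 1·(g−p) = 1·(-17,10) = (-17.0000,10.0000)
o1: d²=53 ≤ ρ²=58; F_rep = 2·(7,2)/53² = (0.0050,0.0014)
F = F_att + ΣF_rep = (-16.9950,10.0014)
Δp = p'−p = (-1.6995,1.0001); α = Δx/Fx = (-47739/28090) / (-47739/2809) = 1/10
check: Δy/Fy = (14047/14045) / (28094/2809) = 1/10 ✓

α = 1/10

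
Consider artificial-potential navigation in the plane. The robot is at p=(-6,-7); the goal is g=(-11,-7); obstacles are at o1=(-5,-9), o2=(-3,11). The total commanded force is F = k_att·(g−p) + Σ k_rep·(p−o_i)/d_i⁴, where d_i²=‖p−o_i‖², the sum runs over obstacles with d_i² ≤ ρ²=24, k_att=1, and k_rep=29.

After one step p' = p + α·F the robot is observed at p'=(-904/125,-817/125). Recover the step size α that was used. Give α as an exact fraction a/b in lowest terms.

α = 1/5

F_att = 1·(g−p) = 1·(-5,0) = (-5.0000,0.0000)
o1: d²=5 ≤ ρ²=24; F_rep = 29·(-1,2)/5² = (-1.1600,2.3200)
o2: d²=333 > ρ²=24 → inactive
F = F_att + ΣF_rep = (-6.1600,2.3200)
Δp = p'−p = (-1.2320,0.4640); α = Δx/Fx = (-154/125) / (-154/25) = 1/5
check: Δy/Fy = (58/125) / (58/25) = 1/5 ✓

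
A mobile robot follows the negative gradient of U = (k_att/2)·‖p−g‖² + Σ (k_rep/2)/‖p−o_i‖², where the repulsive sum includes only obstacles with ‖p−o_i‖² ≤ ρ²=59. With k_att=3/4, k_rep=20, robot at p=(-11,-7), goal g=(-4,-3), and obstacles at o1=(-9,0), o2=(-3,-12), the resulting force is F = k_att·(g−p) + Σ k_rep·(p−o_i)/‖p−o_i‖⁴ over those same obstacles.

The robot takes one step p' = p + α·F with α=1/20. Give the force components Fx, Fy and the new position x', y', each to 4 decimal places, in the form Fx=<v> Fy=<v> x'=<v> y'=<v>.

Fx=5.2358 Fy=2.9502 x'=-10.7382 y'=-6.8525

F_att = 3/4·(g−p) = 3/4·(7,4) = (5.2500,3.0000)
o1: d²=53 ≤ ρ²=59; F_rep = 20·(-2,-7)/53² = (-0.0142,-0.0498)
o2: d²=89 > ρ²=59 → inactive
F = F_att + ΣF_rep = (5.2358,2.9502)
p' = p + 1/20·F = (-10.7382,-6.8525)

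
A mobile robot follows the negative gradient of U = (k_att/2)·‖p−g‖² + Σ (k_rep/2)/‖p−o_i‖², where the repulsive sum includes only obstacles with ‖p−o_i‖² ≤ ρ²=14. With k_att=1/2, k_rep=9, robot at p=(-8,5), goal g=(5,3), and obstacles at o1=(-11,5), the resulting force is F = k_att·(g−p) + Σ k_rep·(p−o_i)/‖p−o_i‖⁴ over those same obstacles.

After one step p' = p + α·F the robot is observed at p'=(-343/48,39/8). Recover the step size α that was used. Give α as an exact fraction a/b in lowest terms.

F_att = 1/2·(g−p) = 1/2·(13,-2) = (6.5000,-1.0000)
o1: d²=9 ≤ ρ²=14; F_rep = 9·(3,0)/9² = (0.3333,0.0000)
F = F_att + ΣF_rep = (6.8333,-1.0000)
Δp = p'−p = (0.8542,-0.1250); α = Δx/Fx = (41/48) / (41/6) = 1/8
check: Δy/Fy = (-1/8) / (-1) = 1/8 ✓

α = 1/8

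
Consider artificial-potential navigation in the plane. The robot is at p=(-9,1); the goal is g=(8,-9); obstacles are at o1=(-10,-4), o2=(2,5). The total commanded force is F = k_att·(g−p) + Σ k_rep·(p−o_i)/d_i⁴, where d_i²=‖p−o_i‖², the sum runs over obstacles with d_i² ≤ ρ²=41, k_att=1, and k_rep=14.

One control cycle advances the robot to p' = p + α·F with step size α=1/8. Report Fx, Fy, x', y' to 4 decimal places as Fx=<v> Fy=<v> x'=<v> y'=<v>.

F_att = 1·(g−p) = 1·(17,-10) = (17.0000,-10.0000)
o1: d²=26 ≤ ρ²=41; F_rep = 14·(1,5)/26² = (0.0207,0.1036)
o2: d²=137 > ρ²=41 → inactive
F = F_att + ΣF_rep = (17.0207,-9.8964)
p' = p + 1/8·F = (-6.8724,-0.2371)

Fx=17.0207 Fy=-9.8964 x'=-6.8724 y'=-0.2371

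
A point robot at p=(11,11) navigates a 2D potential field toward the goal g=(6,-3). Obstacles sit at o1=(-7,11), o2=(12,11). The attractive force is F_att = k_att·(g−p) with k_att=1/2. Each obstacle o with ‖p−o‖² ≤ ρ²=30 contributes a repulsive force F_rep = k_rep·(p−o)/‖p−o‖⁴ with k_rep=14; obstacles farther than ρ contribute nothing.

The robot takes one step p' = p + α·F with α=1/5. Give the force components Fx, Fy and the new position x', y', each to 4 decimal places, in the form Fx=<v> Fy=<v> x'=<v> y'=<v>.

F_att = 1/2·(g−p) = 1/2·(-5,-14) = (-2.5000,-7.0000)
o1: d²=324 > ρ²=30 → inactive
o2: d²=1 ≤ ρ²=30; F_rep = 14·(-1,0)/1² = (-14.0000,0.0000)
F = F_att + ΣF_rep = (-16.5000,-7.0000)
p' = p + 1/5·F = (7.7000,9.6000)

Fx=-16.5000 Fy=-7.0000 x'=7.7000 y'=9.6000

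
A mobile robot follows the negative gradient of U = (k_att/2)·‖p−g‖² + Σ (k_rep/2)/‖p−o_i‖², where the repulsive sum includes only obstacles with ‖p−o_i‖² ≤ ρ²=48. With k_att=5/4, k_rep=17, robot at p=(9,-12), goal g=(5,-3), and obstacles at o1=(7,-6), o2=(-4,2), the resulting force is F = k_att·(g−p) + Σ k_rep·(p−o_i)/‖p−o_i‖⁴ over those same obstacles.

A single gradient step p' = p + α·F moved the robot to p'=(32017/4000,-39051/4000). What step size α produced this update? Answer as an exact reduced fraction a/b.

F_att = 5/4·(g−p) = 5/4·(-4,9) = (-5.0000,11.2500)
o1: d²=40 ≤ ρ²=48; F_rep = 17·(2,-6)/40² = (0.0213,-0.0638)
o2: d²=365 > ρ²=48 → inactive
F = F_att + ΣF_rep = (-4.9787,11.1862)
Δp = p'−p = (-0.9958,2.2372); α = Δx/Fx = (-3983/4000) / (-3983/800) = 1/5
check: Δy/Fy = (8949/4000) / (8949/800) = 1/5 ✓

α = 1/5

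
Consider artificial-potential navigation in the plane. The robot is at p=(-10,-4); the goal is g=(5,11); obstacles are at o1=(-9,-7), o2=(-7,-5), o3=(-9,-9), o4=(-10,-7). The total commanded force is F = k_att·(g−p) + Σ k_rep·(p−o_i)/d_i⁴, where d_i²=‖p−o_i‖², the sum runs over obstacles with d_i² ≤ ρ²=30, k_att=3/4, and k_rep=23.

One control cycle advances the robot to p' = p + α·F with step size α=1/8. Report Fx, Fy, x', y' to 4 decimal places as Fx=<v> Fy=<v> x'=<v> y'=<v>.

Fx=10.2960 Fy=13.1920 x'=-8.7130 y'=-2.3510

F_att = 3/4·(g−p) = 3/4·(15,15) = (11.2500,11.2500)
o1: d²=10 ≤ ρ²=30; F_rep = 23·(-1,3)/10² = (-0.2300,0.6900)
o2: d²=10 ≤ ρ²=30; F_rep = 23·(-3,1)/10² = (-0.6900,0.2300)
o3: d²=26 ≤ ρ²=30; F_rep = 23·(-1,5)/26² = (-0.0340,0.1701)
o4: d²=9 ≤ ρ²=30; F_rep = 23·(0,3)/9² = (0.0000,0.8519)
F = F_att + ΣF_rep = (10.2960,13.1920)
p' = p + 1/8·F = (-8.7130,-2.3510)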